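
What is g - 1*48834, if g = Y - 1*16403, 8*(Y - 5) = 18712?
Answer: -62893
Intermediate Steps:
Y = 2344 (Y = 5 + (⅛)*18712 = 5 + 2339 = 2344)
g = -14059 (g = 2344 - 1*16403 = 2344 - 16403 = -14059)
g - 1*48834 = -14059 - 1*48834 = -14059 - 48834 = -62893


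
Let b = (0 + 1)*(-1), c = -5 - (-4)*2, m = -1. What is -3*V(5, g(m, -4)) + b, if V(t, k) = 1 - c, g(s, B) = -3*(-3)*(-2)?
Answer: 5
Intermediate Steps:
c = 3 (c = -5 - 1*(-8) = -5 + 8 = 3)
b = -1 (b = 1*(-1) = -1)
g(s, B) = -18 (g(s, B) = 9*(-2) = -18)
V(t, k) = -2 (V(t, k) = 1 - 1*3 = 1 - 3 = -2)
-3*V(5, g(m, -4)) + b = -3*(-2) - 1 = 6 - 1 = 5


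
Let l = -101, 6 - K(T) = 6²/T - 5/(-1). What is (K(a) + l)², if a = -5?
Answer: 215296/25 ≈ 8611.8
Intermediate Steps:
K(T) = 1 - 36/T (K(T) = 6 - (6²/T - 5/(-1)) = 6 - (36/T - 5*(-1)) = 6 - (36/T + 5) = 6 - (5 + 36/T) = 6 + (-5 - 36/T) = 1 - 36/T)
(K(a) + l)² = ((-36 - 5)/(-5) - 101)² = (-⅕*(-41) - 101)² = (41/5 - 101)² = (-464/5)² = 215296/25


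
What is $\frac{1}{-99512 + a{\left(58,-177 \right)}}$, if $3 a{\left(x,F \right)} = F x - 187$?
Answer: $- \frac{3}{308989} \approx -9.7091 \cdot 10^{-6}$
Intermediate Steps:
$a{\left(x,F \right)} = - \frac{187}{3} + \frac{F x}{3}$ ($a{\left(x,F \right)} = \frac{F x - 187}{3} = \frac{-187 + F x}{3} = - \frac{187}{3} + \frac{F x}{3}$)
$\frac{1}{-99512 + a{\left(58,-177 \right)}} = \frac{1}{-99512 + \left(- \frac{187}{3} + \frac{1}{3} \left(-177\right) 58\right)} = \frac{1}{-99512 - \frac{10453}{3}} = \frac{1}{- \frac{308989}{3}} = - \frac{3}{308989}$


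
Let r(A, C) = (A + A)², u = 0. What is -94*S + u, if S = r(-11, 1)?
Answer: -45496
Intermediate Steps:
r(A, C) = 4*A² (r(A, C) = (2*A)² = 4*A²)
S = 484 (S = 4*(-11)² = 4*121 = 484)
-94*S + u = -94*484 + 0 = -45496 + 0 = -45496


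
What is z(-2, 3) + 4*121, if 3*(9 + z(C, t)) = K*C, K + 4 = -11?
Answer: 485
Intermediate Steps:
K = -15 (K = -4 - 11 = -15)
z(C, t) = -9 - 5*C (z(C, t) = -9 + (-15*C)/3 = -9 - 5*C)
z(-2, 3) + 4*121 = (-9 - 5*(-2)) + 4*121 = (-9 + 10) + 484 = 1 + 484 = 485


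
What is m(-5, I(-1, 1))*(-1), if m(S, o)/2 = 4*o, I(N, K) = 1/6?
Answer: -4/3 ≈ -1.3333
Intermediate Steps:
I(N, K) = ⅙
m(S, o) = 8*o (m(S, o) = 2*(4*o) = 8*o)
m(-5, I(-1, 1))*(-1) = (8*(⅙))*(-1) = (4/3)*(-1) = -4/3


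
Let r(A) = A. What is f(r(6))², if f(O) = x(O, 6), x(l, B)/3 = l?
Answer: 324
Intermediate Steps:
x(l, B) = 3*l
f(O) = 3*O
f(r(6))² = (3*6)² = 18² = 324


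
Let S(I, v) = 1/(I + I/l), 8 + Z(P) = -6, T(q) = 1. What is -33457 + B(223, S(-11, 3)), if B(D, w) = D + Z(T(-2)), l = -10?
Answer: -33248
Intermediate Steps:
Z(P) = -14 (Z(P) = -8 - 6 = -14)
S(I, v) = 10/(9*I) (S(I, v) = 1/(I + I/(-10)) = 1/(I + I*(-⅒)) = 1/(I - I/10) = 1/(9*I/10) = 10/(9*I))
B(D, w) = -14 + D (B(D, w) = D - 14 = -14 + D)
-33457 + B(223, S(-11, 3)) = -33457 + (-14 + 223) = -33457 + 209 = -33248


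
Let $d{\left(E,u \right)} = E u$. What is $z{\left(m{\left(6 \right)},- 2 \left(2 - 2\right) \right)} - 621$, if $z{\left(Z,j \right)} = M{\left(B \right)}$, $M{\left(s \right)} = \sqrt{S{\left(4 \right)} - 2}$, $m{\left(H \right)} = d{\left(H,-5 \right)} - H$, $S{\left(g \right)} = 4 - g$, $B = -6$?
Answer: $-621 + i \sqrt{2} \approx -621.0 + 1.4142 i$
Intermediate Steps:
$m{\left(H \right)} = - 6 H$ ($m{\left(H \right)} = H \left(-5\right) - H = - 5 H - H = - 6 H$)
$M{\left(s \right)} = i \sqrt{2}$ ($M{\left(s \right)} = \sqrt{\left(4 - 4\right) - 2} = \sqrt{0 - 2} = \sqrt{-2} = i \sqrt{2}$)
$z{\left(Z,j \right)} = i \sqrt{2}$
$z{\left(m{\left(6 \right)},- 2 \left(2 - 2\right) \right)} - 621 = i \sqrt{2} - 621 = -621 + i \sqrt{2}$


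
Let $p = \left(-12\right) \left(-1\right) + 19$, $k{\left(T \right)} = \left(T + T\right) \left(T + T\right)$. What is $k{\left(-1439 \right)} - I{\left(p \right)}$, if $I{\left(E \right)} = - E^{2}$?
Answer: $8283845$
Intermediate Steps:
$k{\left(T \right)} = 4 T^{2}$ ($k{\left(T \right)} = 2 T 2 T = 4 T^{2}$)
$p = 31$ ($p = 12 + 19 = 31$)
$k{\left(-1439 \right)} - I{\left(p \right)} = 4 \left(-1439\right)^{2} - - 31^{2} = 4 \cdot 2070721 - \left(-1\right) 961 = 8282884 - -961 = 8282884 + 961 = 8283845$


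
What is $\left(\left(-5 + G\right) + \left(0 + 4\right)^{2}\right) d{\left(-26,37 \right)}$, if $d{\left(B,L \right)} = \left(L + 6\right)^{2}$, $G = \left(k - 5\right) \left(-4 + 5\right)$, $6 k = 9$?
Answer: $\frac{27735}{2} \approx 13868.0$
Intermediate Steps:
$k = \frac{3}{2}$ ($k = \frac{1}{6} \cdot 9 = \frac{3}{2} \approx 1.5$)
$G = - \frac{7}{2}$ ($G = \left(\frac{3}{2} - 5\right) \left(-4 + 5\right) = \left(- \frac{7}{2}\right) 1 = - \frac{7}{2} \approx -3.5$)
$d{\left(B,L \right)} = \left(6 + L\right)^{2}$
$\left(\left(-5 + G\right) + \left(0 + 4\right)^{2}\right) d{\left(-26,37 \right)} = \left(\left(-5 - \frac{7}{2}\right) + \left(0 + 4\right)^{2}\right) \left(6 + 37\right)^{2} = \left(- \frac{17}{2} + 4^{2}\right) 43^{2} = \left(- \frac{17}{2} + 16\right) 1849 = \frac{15}{2} \cdot 1849 = \frac{27735}{2}$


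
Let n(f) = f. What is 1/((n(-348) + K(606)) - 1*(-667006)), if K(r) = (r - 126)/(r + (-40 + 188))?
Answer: 377/251330306 ≈ 1.5000e-6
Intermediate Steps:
K(r) = (-126 + r)/(148 + r) (K(r) = (-126 + r)/(r + 148) = (-126 + r)/(148 + r))
1/((n(-348) + K(606)) - 1*(-667006)) = 1/((-348 + (-126 + 606)/(148 + 606)) - 1*(-667006)) = 1/((-348 + 480/754) + 667006) = 1/((-348 + (1/754)*480) + 667006) = 1/((-348 + 240/377) + 667006) = 1/(-130956/377 + 667006) = 1/(251330306/377) = 377/251330306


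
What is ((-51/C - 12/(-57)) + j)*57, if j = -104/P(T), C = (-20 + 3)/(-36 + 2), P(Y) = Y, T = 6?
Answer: -6790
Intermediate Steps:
C = 1/2 (C = -17/(-34) = -17*(-1/34) = 1/2 ≈ 0.50000)
j = -52/3 (j = -104/6 = -104*1/6 = -52/3 ≈ -17.333)
((-51/C - 12/(-57)) + j)*57 = ((-51/1/2 - 12/(-57)) - 52/3)*57 = ((-51*2 - 12*(-1/57)) - 52/3)*57 = ((-102 + 4/19) - 52/3)*57 = (-1934/19 - 52/3)*57 = -6790/57*57 = -6790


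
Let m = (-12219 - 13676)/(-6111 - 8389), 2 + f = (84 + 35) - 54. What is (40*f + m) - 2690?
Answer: -487821/2900 ≈ -168.21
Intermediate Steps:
f = 63 (f = -2 + ((84 + 35) - 54) = -2 + (119 - 54) = -2 + 65 = 63)
m = 5179/2900 (m = -25895/(-14500) = -25895*(-1/14500) = 5179/2900 ≈ 1.7859)
(40*f + m) - 2690 = (40*63 + 5179/2900) - 2690 = (2520 + 5179/2900) - 2690 = 7313179/2900 - 2690 = -487821/2900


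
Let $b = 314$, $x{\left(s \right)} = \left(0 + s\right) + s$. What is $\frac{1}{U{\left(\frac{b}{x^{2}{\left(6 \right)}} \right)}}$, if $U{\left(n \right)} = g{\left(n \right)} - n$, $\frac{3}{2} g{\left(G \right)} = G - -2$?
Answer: $\frac{216}{131} \approx 1.6489$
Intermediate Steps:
$x{\left(s \right)} = 2 s$ ($x{\left(s \right)} = s + s = 2 s$)
$g{\left(G \right)} = \frac{4}{3} + \frac{2 G}{3}$ ($g{\left(G \right)} = \frac{2 \left(G - -2\right)}{3} = \frac{2 \left(G + 2\right)}{3} = \frac{2 \left(2 + G\right)}{3} = \frac{4}{3} + \frac{2 G}{3}$)
$U{\left(n \right)} = \frac{4}{3} - \frac{n}{3}$ ($U{\left(n \right)} = \left(\frac{4}{3} + \frac{2 n}{3}\right) - n = \frac{4}{3} - \frac{n}{3}$)
$\frac{1}{U{\left(\frac{b}{x^{2}{\left(6 \right)}} \right)}} = \frac{1}{\frac{4}{3} - \frac{314 \frac{1}{\left(2 \cdot 6\right)^{2}}}{3}} = \frac{1}{\frac{4}{3} - \frac{314 \frac{1}{12^{2}}}{3}} = \frac{1}{\frac{4}{3} - \frac{314 \cdot \frac{1}{144}}{3}} = \frac{1}{\frac{4}{3} - \frac{157}{216}} = \frac{1}{\frac{131}{216}} = \frac{216}{131}$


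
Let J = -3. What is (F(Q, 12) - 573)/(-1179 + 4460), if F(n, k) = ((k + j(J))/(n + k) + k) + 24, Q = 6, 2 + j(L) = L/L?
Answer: -9655/59058 ≈ -0.16348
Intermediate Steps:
j(L) = -1 (j(L) = -2 + L/L = -2 + 1 = -1)
F(n, k) = 24 + k + (-1 + k)/(k + n) (F(n, k) = ((k - 1)/(n + k) + k) + 24 = ((-1 + k)/(k + n) + k) + 24 = (k + (-1 + k)/(k + n)) + 24 = 24 + k + (-1 + k)/(k + n))
(F(Q, 12) - 573)/(-1179 + 4460) = ((-1 + 12² + 24*6 + 25*12 + 12*6)/(12 + 6) - 573)/(-1179 + 4460) = ((-1 + 144 + 144 + 300 + 72)/18 - 573)/3281 = ((1/18)*659 - 573)*(1/3281) = (659/18 - 573)*(1/3281) = -9655/18*1/3281 = -9655/59058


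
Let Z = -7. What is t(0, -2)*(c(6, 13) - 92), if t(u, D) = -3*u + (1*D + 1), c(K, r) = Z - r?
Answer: 112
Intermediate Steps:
c(K, r) = -7 - r
t(u, D) = 1 + D - 3*u (t(u, D) = -3*u + (D + 1) = -3*u + (1 + D) = 1 + D - 3*u)
t(0, -2)*(c(6, 13) - 92) = (1 - 2 - 3*0)*((-7 - 1*13) - 92) = (1 - 2 + 0)*((-7 - 13) - 92) = -(-20 - 92) = -1*(-112) = 112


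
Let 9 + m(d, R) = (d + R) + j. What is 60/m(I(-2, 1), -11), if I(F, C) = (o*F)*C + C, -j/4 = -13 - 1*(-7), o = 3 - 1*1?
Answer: 60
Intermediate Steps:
o = 2 (o = 3 - 1 = 2)
j = 24 (j = -4*(-13 - 1*(-7)) = -4*(-13 + 7) = -4*(-6) = 24)
I(F, C) = C + 2*C*F (I(F, C) = (2*F)*C + C = 2*C*F + C = C + 2*C*F)
m(d, R) = 15 + R + d (m(d, R) = -9 + ((d + R) + 24) = -9 + ((R + d) + 24) = -9 + (24 + R + d) = 15 + R + d)
60/m(I(-2, 1), -11) = 60/(15 - 11 + 1*(1 + 2*(-2))) = 60/(15 - 11 + 1*(1 - 4)) = 60/(15 - 11 + 1*(-3)) = 60/(15 - 11 - 3) = 60/1 = 60*1 = 60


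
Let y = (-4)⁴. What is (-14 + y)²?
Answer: 58564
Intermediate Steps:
y = 256
(-14 + y)² = (-14 + 256)² = 242² = 58564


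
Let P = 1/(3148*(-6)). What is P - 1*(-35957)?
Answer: 679155815/18888 ≈ 35957.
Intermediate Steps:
P = -1/18888 (P = 1/(-18888) = -1/18888 ≈ -5.2944e-5)
P - 1*(-35957) = -1/18888 - 1*(-35957) = -1/18888 + 35957 = 679155815/18888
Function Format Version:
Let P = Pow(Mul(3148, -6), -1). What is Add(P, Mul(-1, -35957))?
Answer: Rational(679155815, 18888) ≈ 35957.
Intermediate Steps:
P = Rational(-1, 18888) (P = Pow(-18888, -1) = Rational(-1, 18888) ≈ -5.2944e-5)
Add(P, Mul(-1, -35957)) = Add(Rational(-1, 18888), Mul(-1, -35957)) = Add(Rational(-1, 18888), 35957) = Rational(679155815, 18888)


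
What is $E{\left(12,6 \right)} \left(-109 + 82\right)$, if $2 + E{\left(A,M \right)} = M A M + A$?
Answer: $-11934$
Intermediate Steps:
$E{\left(A,M \right)} = -2 + A + A M^{2}$ ($E{\left(A,M \right)} = -2 + \left(M A M + A\right) = -2 + \left(A M M + A\right) = -2 + \left(A M^{2} + A\right) = -2 + \left(A + A M^{2}\right) = -2 + A + A M^{2}$)
$E{\left(12,6 \right)} \left(-109 + 82\right) = \left(-2 + 12 + 12 \cdot 6^{2}\right) \left(-109 + 82\right) = \left(-2 + 12 + 12 \cdot 36\right) \left(-27\right) = \left(-2 + 12 + 432\right) \left(-27\right) = 442 \left(-27\right) = -11934$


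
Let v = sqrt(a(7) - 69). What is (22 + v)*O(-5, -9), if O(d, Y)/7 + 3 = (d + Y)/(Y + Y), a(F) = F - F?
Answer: -3080/9 - 140*I*sqrt(69)/9 ≈ -342.22 - 129.21*I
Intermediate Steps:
a(F) = 0
O(d, Y) = -21 + 7*(Y + d)/(2*Y) (O(d, Y) = -21 + 7*((d + Y)/(Y + Y)) = -21 + 7*((Y + d)/((2*Y))) = -21 + 7*((Y + d)*(1/(2*Y))) = -21 + 7*((Y + d)/(2*Y)) = -21 + 7*(Y + d)/(2*Y))
v = I*sqrt(69) (v = sqrt(0 - 69) = sqrt(-69) = I*sqrt(69) ≈ 8.3066*I)
(22 + v)*O(-5, -9) = (22 + I*sqrt(69))*((7/2)*(-5 - 5*(-9))/(-9)) = (22 + I*sqrt(69))*((7/2)*(-1/9)*(-5 + 45)) = (22 + I*sqrt(69))*((7/2)*(-1/9)*40) = (22 + I*sqrt(69))*(-140/9) = -3080/9 - 140*I*sqrt(69)/9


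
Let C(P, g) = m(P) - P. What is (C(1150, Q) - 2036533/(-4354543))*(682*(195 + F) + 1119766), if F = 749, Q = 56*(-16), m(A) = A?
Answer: 3591576648942/4354543 ≈ 8.2479e+5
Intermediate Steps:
Q = -896
C(P, g) = 0 (C(P, g) = P - P = 0)
(C(1150, Q) - 2036533/(-4354543))*(682*(195 + F) + 1119766) = (0 - 2036533/(-4354543))*(682*(195 + 749) + 1119766) = (0 - 2036533*(-1/4354543))*(682*944 + 1119766) = (0 + 2036533/4354543)*(643808 + 1119766) = (2036533/4354543)*1763574 = 3591576648942/4354543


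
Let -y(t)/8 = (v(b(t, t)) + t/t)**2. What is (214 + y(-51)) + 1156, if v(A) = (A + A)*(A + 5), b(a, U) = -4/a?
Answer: 9093629938/6765201 ≈ 1344.2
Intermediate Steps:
v(A) = 2*A*(5 + A) (v(A) = (2*A)*(5 + A) = 2*A*(5 + A))
y(t) = -8*(1 - 8*(5 - 4/t)/t)**2 (y(t) = -8*(2*(-4/t)*(5 - 4/t) + t/t)**2 = -8*(-8*(5 - 4/t)/t + 1)**2 = -8*(1 - 8*(5 - 4/t)/t)**2)
(214 + y(-51)) + 1156 = (214 - 8*(32 + (-51)**2 - 40*(-51))**2/(-51)**4) + 1156 = (214 - 8*1/6765201*(32 + 2601 + 2040)**2) + 1156 = (214 - 8*1/6765201*4673**2) + 1156 = (214 - 8*1/6765201*21836929) + 1156 = (214 - 174695432/6765201) + 1156 = 1273057582/6765201 + 1156 = 9093629938/6765201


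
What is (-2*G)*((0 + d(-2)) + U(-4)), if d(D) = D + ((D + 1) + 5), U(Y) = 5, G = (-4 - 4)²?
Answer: -896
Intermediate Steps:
G = 64 (G = (-8)² = 64)
d(D) = 6 + 2*D (d(D) = D + ((1 + D) + 5) = D + (6 + D) = 6 + 2*D)
(-2*G)*((0 + d(-2)) + U(-4)) = (-2*64)*((0 + (6 + 2*(-2))) + 5) = -128*((0 + (6 - 4)) + 5) = -128*((0 + 2) + 5) = -128*(2 + 5) = -128*7 = -896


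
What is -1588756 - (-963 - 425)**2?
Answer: -3515300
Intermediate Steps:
-1588756 - (-963 - 425)**2 = -1588756 - 1*(-1388)**2 = -1588756 - 1*1926544 = -1588756 - 1926544 = -3515300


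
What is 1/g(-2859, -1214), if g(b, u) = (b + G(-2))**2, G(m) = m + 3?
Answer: 1/8168164 ≈ 1.2243e-7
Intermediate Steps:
G(m) = 3 + m
g(b, u) = (1 + b)**2 (g(b, u) = (b + (3 - 2))**2 = (b + 1)**2 = (1 + b)**2)
1/g(-2859, -1214) = 1/((1 - 2859)**2) = 1/((-2858)**2) = 1/8168164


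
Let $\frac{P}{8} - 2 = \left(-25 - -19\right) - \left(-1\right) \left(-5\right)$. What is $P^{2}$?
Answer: $5184$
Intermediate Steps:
$P = -72$ ($P = 16 + 8 \left(\left(-25 - -19\right) - \left(-1\right) \left(-5\right)\right) = 16 + 8 \left(\left(-25 + 19\right) - 5\right) = 16 + 8 \left(-6 - 5\right) = 16 + 8 \left(-11\right) = 16 - 88 = -72$)
$P^{2} = \left(-72\right)^{2} = 5184$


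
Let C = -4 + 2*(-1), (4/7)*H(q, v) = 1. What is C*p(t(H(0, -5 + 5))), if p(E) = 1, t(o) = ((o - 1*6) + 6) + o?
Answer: -6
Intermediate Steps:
H(q, v) = 7/4 (H(q, v) = (7/4)*1 = 7/4)
t(o) = 2*o (t(o) = ((o - 6) + 6) + o = ((-6 + o) + 6) + o = o + o = 2*o)
C = -6 (C = -4 - 2 = -6)
C*p(t(H(0, -5 + 5))) = -6*1 = -6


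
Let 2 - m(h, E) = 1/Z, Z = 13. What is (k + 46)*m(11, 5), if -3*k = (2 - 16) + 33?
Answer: 2975/39 ≈ 76.282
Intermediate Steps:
m(h, E) = 25/13 (m(h, E) = 2 - 1/13 = 25/13)
k = -19/3 (k = -((2 - 16) + 33)/3 = -(-14 + 33)/3 = -⅓*19 = -19/3 ≈ -6.3333)
(k + 46)*m(11, 5) = (-19/3 + 46)*(25/13) = (119/3)*(25/13) = 2975/39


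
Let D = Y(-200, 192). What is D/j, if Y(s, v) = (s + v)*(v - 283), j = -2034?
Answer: -364/1017 ≈ -0.35792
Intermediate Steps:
Y(s, v) = (-283 + v)*(s + v) (Y(s, v) = (s + v)*(-283 + v) = (-283 + v)*(s + v))
D = 728 (D = 192**2 - 283*(-200) - 283*192 - 200*192 = 36864 + 56600 - 54336 - 38400 = 728)
D/j = 728/(-2034) = 728*(-1/2034) = -364/1017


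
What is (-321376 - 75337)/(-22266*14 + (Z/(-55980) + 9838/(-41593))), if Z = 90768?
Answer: 76974756968985/60484587492502 ≈ 1.2726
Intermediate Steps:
(-321376 - 75337)/(-22266*14 + (Z/(-55980) + 9838/(-41593))) = (-321376 - 75337)/(-22266*14 + (90768/(-55980) + 9838/(-41593))) = -396713/(-311724 + (90768*(-1/55980) + 9838*(-1/41593))) = -396713/(-311724 + (-7564/4665 - 9838/41593)) = -396713/(-311724 - 360503722/194031345) = -396713/(-60484587492502/194031345) = -396713*(-194031345/60484587492502) = 76974756968985/60484587492502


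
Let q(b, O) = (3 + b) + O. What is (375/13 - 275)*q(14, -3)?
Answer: -44800/13 ≈ -3446.2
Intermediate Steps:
q(b, O) = 3 + O + b
(375/13 - 275)*q(14, -3) = (375/13 - 275)*(3 - 3 + 14) = (375*(1/13) - 275)*14 = (375/13 - 275)*14 = -3200/13*14 = -44800/13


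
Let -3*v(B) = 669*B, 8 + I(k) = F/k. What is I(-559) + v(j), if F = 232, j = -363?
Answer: 45245787/559 ≈ 80941.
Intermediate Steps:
I(k) = -8 + 232/k
v(B) = -223*B
I(-559) + v(j) = (-8 + 232/(-559)) - 223*(-363) = (-8 + 232*(-1/559)) + 80949 = (-8 - 232/559) + 80949 = -4704/559 + 80949 = 45245787/559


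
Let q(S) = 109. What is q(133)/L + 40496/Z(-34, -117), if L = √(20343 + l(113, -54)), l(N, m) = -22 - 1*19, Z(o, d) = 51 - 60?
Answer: -40496/9 + 109*√20302/20302 ≈ -4498.8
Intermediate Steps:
Z(o, d) = -9
l(N, m) = -41 (l(N, m) = -22 - 19 = -41)
L = √20302 (L = √(20343 - 41) = √20302 ≈ 142.49)
q(133)/L + 40496/Z(-34, -117) = 109/(√20302) + 40496/(-9) = 109*(√20302/20302) + 40496*(-⅑) = 109*√20302/20302 - 40496/9 = -40496/9 + 109*√20302/20302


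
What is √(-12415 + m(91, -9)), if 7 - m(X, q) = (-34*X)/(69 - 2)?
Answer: I*√55492214/67 ≈ 111.18*I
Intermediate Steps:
m(X, q) = 7 + 34*X/67 (m(X, q) = 7 - (-34*X)/(69 - 2) = 7 - (-34*X)/67 = 7 - (-34)*X/67 = 7 + 34*X/67)
√(-12415 + m(91, -9)) = √(-12415 + (7 + (34/67)*91)) = √(-12415 + (7 + 3094/67)) = √(-12415 + 3563/67) = √(-828242/67) = I*√55492214/67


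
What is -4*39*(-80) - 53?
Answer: 12427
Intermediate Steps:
-4*39*(-80) - 53 = -156*(-80) - 53 = 12480 - 53 = 12427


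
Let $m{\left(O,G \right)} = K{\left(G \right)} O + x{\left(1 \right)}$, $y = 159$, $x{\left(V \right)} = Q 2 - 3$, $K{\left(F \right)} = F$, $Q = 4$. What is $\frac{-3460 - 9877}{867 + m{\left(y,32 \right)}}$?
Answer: $- \frac{13337}{5960} \approx -2.2378$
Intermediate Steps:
$x{\left(V \right)} = 5$ ($x{\left(V \right)} = 4 \cdot 2 - 3 = 8 - 3 = 5$)
$m{\left(O,G \right)} = 5 + G O$ ($m{\left(O,G \right)} = G O + 5 = 5 + G O$)
$\frac{-3460 - 9877}{867 + m{\left(y,32 \right)}} = \frac{-3460 - 9877}{867 + \left(5 + 32 \cdot 159\right)} = - \frac{13337}{867 + \left(5 + 5088\right)} = - \frac{13337}{867 + 5093} = - \frac{13337}{5960}$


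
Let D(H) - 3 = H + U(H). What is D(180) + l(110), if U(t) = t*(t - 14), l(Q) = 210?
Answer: 30273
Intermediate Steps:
U(t) = t*(-14 + t)
D(H) = 3 + H + H*(-14 + H) (D(H) = 3 + (H + H*(-14 + H)) = 3 + H + H*(-14 + H))
D(180) + l(110) = (3 + 180 + 180*(-14 + 180)) + 210 = (3 + 180 + 180*166) + 210 = (3 + 180 + 29880) + 210 = 30063 + 210 = 30273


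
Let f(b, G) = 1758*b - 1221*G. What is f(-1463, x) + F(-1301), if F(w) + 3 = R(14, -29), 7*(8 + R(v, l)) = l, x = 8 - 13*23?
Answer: -15516607/7 ≈ -2.2167e+6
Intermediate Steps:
x = -291 (x = 8 - 299 = -291)
f(b, G) = -1221*G + 1758*b
R(v, l) = -8 + l/7
F(w) = -106/7 (F(w) = -3 + (-8 + (1/7)*(-29)) = -3 + (-8 - 29/7) = -3 - 85/7 = -106/7)
f(-1463, x) + F(-1301) = (-1221*(-291) + 1758*(-1463)) - 106/7 = (355311 - 2571954) - 106/7 = -2216643 - 106/7 = -15516607/7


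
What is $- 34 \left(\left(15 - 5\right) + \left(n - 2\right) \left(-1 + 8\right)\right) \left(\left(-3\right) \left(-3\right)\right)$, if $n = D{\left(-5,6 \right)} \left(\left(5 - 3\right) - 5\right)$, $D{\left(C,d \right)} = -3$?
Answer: $-18054$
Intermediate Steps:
$n = 9$ ($n = - 3 \left(\left(5 - 3\right) - 5\right) = - 3 \left(2 - 5\right) = \left(-3\right) \left(-3\right) = 9$)
$- 34 \left(\left(15 - 5\right) + \left(n - 2\right) \left(-1 + 8\right)\right) \left(\left(-3\right) \left(-3\right)\right) = - 34 \left(\left(15 - 5\right) + \left(9 - 2\right) \left(-1 + 8\right)\right) \left(\left(-3\right) \left(-3\right)\right) = - 34 \left(10 + 7 \cdot 7\right) 9 = - 34 \left(10 + 49\right) 9 = \left(-34\right) 59 \cdot 9 = \left(-2006\right) 9 = -18054$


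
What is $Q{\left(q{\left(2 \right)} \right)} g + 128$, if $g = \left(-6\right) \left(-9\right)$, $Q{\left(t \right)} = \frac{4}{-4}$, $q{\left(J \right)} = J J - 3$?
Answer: $74$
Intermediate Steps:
$q{\left(J \right)} = -3 + J^{2}$ ($q{\left(J \right)} = J^{2} - 3 = -3 + J^{2}$)
$Q{\left(t \right)} = -1$ ($Q{\left(t \right)} = 4 \left(- \frac{1}{4}\right) = -1$)
$g = 54$
$Q{\left(q{\left(2 \right)} \right)} g + 128 = \left(-1\right) 54 + 128 = -54 + 128 = 74$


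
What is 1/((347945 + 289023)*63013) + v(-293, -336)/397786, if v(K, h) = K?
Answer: -5880109062663/7983020964905512 ≈ -0.00073658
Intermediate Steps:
1/((347945 + 289023)*63013) + v(-293, -336)/397786 = 1/((347945 + 289023)*63013) - 293/397786 = (1/63013)/636968 - 293*1/397786 = (1/636968)*(1/63013) - 293/397786 = 1/40137264584 - 293/397786 = -5880109062663/7983020964905512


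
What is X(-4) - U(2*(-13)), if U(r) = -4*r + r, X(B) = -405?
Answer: -483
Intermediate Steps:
U(r) = -3*r
X(-4) - U(2*(-13)) = -405 - (-3)*2*(-13) = -405 - (-3)*(-26) = -405 - 1*78 = -405 - 78 = -483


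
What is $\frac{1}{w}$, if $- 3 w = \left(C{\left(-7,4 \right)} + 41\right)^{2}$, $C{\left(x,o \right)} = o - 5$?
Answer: $- \frac{3}{1600} \approx -0.001875$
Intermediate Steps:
$C{\left(x,o \right)} = -5 + o$
$w = - \frac{1600}{3}$ ($w = - \frac{\left(\left(-5 + 4\right) + 41\right)^{2}}{3} = - \frac{\left(-1 + 41\right)^{2}}{3} = - \frac{40^{2}}{3} = \left(- \frac{1}{3}\right) 1600 = - \frac{1600}{3} \approx -533.33$)
$\frac{1}{w} = \frac{1}{- \frac{1600}{3}} = - \frac{3}{1600}$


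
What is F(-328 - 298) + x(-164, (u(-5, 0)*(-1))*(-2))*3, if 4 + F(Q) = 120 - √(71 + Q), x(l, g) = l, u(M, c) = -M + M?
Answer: -376 - I*√555 ≈ -376.0 - 23.558*I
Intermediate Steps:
u(M, c) = 0
F(Q) = 116 - √(71 + Q) (F(Q) = -4 + (120 - √(71 + Q)) = 116 - √(71 + Q))
F(-328 - 298) + x(-164, (u(-5, 0)*(-1))*(-2))*3 = (116 - √(71 + (-328 - 298))) - 164*3 = (116 - √(71 - 626)) - 492 = (116 - √(-555)) - 492 = (116 - I*√555) - 492 = -376 - I*√555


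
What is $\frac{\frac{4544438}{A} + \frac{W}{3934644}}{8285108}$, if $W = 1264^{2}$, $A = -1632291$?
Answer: $- \frac{636368371189}{2217123895020124818} \approx -2.8702 \cdot 10^{-7}$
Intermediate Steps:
$W = 1597696$
$\frac{\frac{4544438}{A} + \frac{W}{3934644}}{8285108} = \frac{\frac{4544438}{-1632291} + \frac{1597696}{3934644}}{8285108} = \left(4544438 \left(- \frac{1}{1632291}\right) + 1597696 \cdot \frac{1}{3934644}\right) \frac{1}{8285108} = \left(- \frac{4544438}{1632291} + \frac{399424}{983661}\right) \frac{1}{8285108} = \left(- \frac{1272736742378}{535206999117}\right) \frac{1}{8285108} = - \frac{636368371189}{2217123895020124818}$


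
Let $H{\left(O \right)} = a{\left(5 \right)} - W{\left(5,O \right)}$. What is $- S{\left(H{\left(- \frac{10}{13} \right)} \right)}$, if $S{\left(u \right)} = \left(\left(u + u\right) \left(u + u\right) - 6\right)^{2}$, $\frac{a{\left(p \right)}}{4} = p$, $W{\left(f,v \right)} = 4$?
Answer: $-1036324$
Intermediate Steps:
$a{\left(p \right)} = 4 p$
$H{\left(O \right)} = 16$ ($H{\left(O \right)} = 4 \cdot 5 - 4 = 20 - 4 = 16$)
$S{\left(u \right)} = \left(-6 + 4 u^{2}\right)^{2}$ ($S{\left(u \right)} = \left(2 u 2 u - 6\right)^{2} = \left(4 u^{2} - 6\right)^{2} = \left(-6 + 4 u^{2}\right)^{2}$)
$- S{\left(H{\left(- \frac{10}{13} \right)} \right)} = - 4 \left(-3 + 2 \cdot 16^{2}\right)^{2} = - 4 \left(-3 + 2 \cdot 256\right)^{2} = - 4 \left(-3 + 512\right)^{2} = - 4 \cdot 509^{2} = - 4 \cdot 259081 = \left(-1\right) 1036324 = -1036324$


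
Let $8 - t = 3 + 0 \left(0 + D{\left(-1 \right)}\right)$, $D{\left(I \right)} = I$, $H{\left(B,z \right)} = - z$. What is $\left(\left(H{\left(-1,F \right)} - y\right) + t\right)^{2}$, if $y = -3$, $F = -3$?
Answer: $121$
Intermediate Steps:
$t = 5$ ($t = 8 - \left(3 + 0 \left(0 - 1\right)\right) = 8 - \left(3 + 0 \left(-1\right)\right) = 8 - \left(3 + 0\right) = 8 - 3 = 5$)
$\left(\left(H{\left(-1,F \right)} - y\right) + t\right)^{2} = \left(\left(\left(-1\right) \left(-3\right) - -3\right) + 5\right)^{2} = \left(\left(3 + 3\right) + 5\right)^{2} = \left(6 + 5\right)^{2} = 11^{2} = 121$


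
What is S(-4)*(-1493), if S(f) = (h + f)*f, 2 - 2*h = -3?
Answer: -8958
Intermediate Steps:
h = 5/2 (h = 1 - ½*(-3) = 1 + 3/2 = 5/2 ≈ 2.5000)
S(f) = f*(5/2 + f) (S(f) = (5/2 + f)*f = f*(5/2 + f))
S(-4)*(-1493) = ((½)*(-4)*(5 + 2*(-4)))*(-1493) = ((½)*(-4)*(5 - 8))*(-1493) = ((½)*(-4)*(-3))*(-1493) = 6*(-1493) = -8958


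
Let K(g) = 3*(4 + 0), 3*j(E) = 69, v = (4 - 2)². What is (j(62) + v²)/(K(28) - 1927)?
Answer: -39/1915 ≈ -0.020366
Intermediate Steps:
v = 4 (v = 2² = 4)
j(E) = 23 (j(E) = (⅓)*69 = 23)
K(g) = 12 (K(g) = 3*4 = 12)
(j(62) + v²)/(K(28) - 1927) = (23 + 4²)/(12 - 1927) = (23 + 16)/(-1915) = 39*(-1/1915) = -39/1915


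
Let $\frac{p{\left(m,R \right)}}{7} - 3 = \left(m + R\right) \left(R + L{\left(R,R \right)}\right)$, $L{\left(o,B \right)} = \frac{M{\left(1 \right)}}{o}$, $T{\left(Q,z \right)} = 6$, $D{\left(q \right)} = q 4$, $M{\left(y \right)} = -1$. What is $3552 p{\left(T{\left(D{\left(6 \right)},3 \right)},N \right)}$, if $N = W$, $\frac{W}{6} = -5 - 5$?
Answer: $\frac{403057872}{5} \approx 8.0612 \cdot 10^{7}$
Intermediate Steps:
$W = -60$ ($W = 6 \left(-5 - 5\right) = 6 \left(-10\right) = -60$)
$D{\left(q \right)} = 4 q$
$N = -60$
$L{\left(o,B \right)} = - \frac{1}{o}$
$p{\left(m,R \right)} = 21 + 7 \left(R + m\right) \left(R - \frac{1}{R}\right)$ ($p{\left(m,R \right)} = 21 + 7 \left(m + R\right) \left(R - \frac{1}{R}\right) = 21 + 7 \left(R + m\right) \left(R - \frac{1}{R}\right)$)
$3552 p{\left(T{\left(D{\left(6 \right)},3 \right)},N \right)} = 3552 \frac{7 \left(\left(-1\right) 6 - 60 \left(2 + \left(-60\right)^{2} - 360\right)\right)}{-60} = 3552 \cdot 7 \left(- \frac{1}{60}\right) \left(-6 - 60 \left(2 + 3600 - 360\right)\right) = 3552 \cdot 7 \left(- \frac{1}{60}\right) \left(-6 - 194520\right) = 3552 \cdot 7 \left(- \frac{1}{60}\right) \left(-194526\right) = 3552 \cdot \frac{226947}{10} = \frac{403057872}{5}$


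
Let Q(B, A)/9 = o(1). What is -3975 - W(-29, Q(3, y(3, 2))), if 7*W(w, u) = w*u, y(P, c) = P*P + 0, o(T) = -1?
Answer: -28086/7 ≈ -4012.3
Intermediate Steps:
y(P, c) = P² (y(P, c) = P² + 0 = P²)
Q(B, A) = -9 (Q(B, A) = 9*(-1) = -9)
W(w, u) = u*w/7 (W(w, u) = (w*u)/7 = (u*w)/7 = u*w/7)
-3975 - W(-29, Q(3, y(3, 2))) = -3975 - (-9)*(-29)/7 = -3975 - 1*261/7 = -3975 - 261/7 = -28086/7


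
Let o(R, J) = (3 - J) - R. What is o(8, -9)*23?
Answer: 92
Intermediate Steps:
o(R, J) = 3 - J - R
o(8, -9)*23 = (3 - 1*(-9) - 1*8)*23 = (3 + 9 - 8)*23 = 4*23 = 92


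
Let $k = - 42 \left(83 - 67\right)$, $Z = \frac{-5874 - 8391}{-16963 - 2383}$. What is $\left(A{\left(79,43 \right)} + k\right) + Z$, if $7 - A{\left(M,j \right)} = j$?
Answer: $- \frac{13682703}{19346} \approx -707.26$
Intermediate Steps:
$Z = \frac{14265}{19346}$ ($Z = - \frac{14265}{-19346} = \left(-14265\right) \left(- \frac{1}{19346}\right) = \frac{14265}{19346} \approx 0.73736$)
$A{\left(M,j \right)} = 7 - j$
$k = -672$ ($k = \left(-42\right) 16 = -672$)
$\left(A{\left(79,43 \right)} + k\right) + Z = \left(\left(7 - 43\right) - 672\right) + \frac{14265}{19346} = \left(-36 - 672\right) + \frac{14265}{19346} = -708 + \frac{14265}{19346} = - \frac{13682703}{19346}$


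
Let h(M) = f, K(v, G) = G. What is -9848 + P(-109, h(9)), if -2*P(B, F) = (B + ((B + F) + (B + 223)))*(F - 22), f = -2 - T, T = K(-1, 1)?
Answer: -22371/2 ≈ -11186.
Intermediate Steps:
T = 1
f = -3 (f = -2 - 1*1 = -2 - 1 = -3)
h(M) = -3
P(B, F) = -(-22 + F)*(223 + F + 3*B)/2 (P(B, F) = -(B + ((B + F) + (B + 223)))*(F - 22)/2 = -(B + ((B + F) + (223 + B)))*(-22 + F)/2 = -(B + (223 + F + 2*B))*(-22 + F)/2 = -(223 + F + 3*B)*(-22 + F)/2 = -(-22 + F)*(223 + F + 3*B)/2)
-9848 + P(-109, h(9)) = -9848 + (2453 + 33*(-109) - 201/2*(-3) - ½*(-3)² - 3/2*(-109)*(-3)) = -9848 + (2453 - 3597 + 603/2 - ½*9 - 981/2) = -9848 + (2453 - 3597 + 603/2 - 9/2 - 981/2) = -9848 - 2675/2 = -22371/2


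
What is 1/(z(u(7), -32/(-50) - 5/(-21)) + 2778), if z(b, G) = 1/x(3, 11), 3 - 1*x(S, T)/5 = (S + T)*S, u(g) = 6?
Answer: 195/541709 ≈ 0.00035997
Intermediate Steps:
x(S, T) = 15 - 5*S*(S + T) (x(S, T) = 15 - 5*(S + T)*S = 15 - 5*S*(S + T))
z(b, G) = -1/195 (z(b, G) = 1/(15 - 5*3² - 5*3*11) = 1/(15 - 5*9 - 165) = 1/(15 - 45 - 165) = 1/(-195) = -1/195)
1/(z(u(7), -32/(-50) - 5/(-21)) + 2778) = 1/(-1/195 + 2778) = 1/(541709/195) = 195/541709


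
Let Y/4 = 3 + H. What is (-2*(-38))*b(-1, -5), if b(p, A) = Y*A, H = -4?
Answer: 1520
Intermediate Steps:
Y = -4 (Y = 4*(3 - 4) = 4*(-1) = -4)
b(p, A) = -4*A
(-2*(-38))*b(-1, -5) = (-2*(-38))*(-4*(-5)) = 76*20 = 1520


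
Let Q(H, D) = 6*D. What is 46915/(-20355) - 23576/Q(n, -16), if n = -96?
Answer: 3961547/16284 ≈ 243.28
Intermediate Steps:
46915/(-20355) - 23576/Q(n, -16) = 46915/(-20355) - 23576/(6*(-16)) = 46915*(-1/20355) - 23576/(-96) = -9383/4071 - 23576*(-1/96) = -9383/4071 + 2947/12 = 3961547/16284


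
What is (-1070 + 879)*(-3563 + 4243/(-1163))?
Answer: 792270292/1163 ≈ 6.8123e+5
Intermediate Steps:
(-1070 + 879)*(-3563 + 4243/(-1163)) = -191*(-3563 + 4243*(-1/1163)) = -191*(-3563 - 4243/1163) = -191*(-4148012/1163) = 792270292/1163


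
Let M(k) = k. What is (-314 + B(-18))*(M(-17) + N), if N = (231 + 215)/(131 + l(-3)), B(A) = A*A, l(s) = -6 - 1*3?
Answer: -8140/61 ≈ -133.44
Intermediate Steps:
l(s) = -9 (l(s) = -6 - 3 = -9)
B(A) = A²
N = 223/61 (N = (231 + 215)/(131 - 9) = 446/122 = 446*(1/122) = 223/61 ≈ 3.6557)
(-314 + B(-18))*(M(-17) + N) = (-314 + (-18)²)*(-17 + 223/61) = (-314 + 324)*(-814/61) = 10*(-814/61) = -8140/61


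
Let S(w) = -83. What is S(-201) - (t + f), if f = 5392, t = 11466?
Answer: -16941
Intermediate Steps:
S(-201) - (t + f) = -83 - (11466 + 5392) = -83 - 1*16858 = -83 - 16858 = -16941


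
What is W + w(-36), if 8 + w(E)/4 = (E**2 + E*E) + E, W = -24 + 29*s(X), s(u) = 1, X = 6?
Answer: 10197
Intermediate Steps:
W = 5 (W = -24 + 29*1 = -24 + 29 = 5)
w(E) = -32 + 4*E + 8*E**2 (w(E) = -32 + 4*((E**2 + E*E) + E) = -32 + 4*((E**2 + E**2) + E) = -32 + 4*(2*E**2 + E) = -32 + 4*(E + 2*E**2) = -32 + (4*E + 8*E**2) = -32 + 4*E + 8*E**2)
W + w(-36) = 5 + (-32 + 4*(-36) + 8*(-36)**2) = 5 + (-32 - 144 + 8*1296) = 5 + (-32 - 144 + 10368) = 5 + 10192 = 10197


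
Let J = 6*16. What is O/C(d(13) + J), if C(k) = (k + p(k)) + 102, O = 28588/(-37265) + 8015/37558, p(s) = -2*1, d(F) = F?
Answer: -775029129/292516163830 ≈ -0.0026495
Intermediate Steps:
J = 96
p(s) = -2
O = -775029129/1399598870 (O = 28588*(-1/37265) + 8015*(1/37558) = -28588/37265 + 8015/37558 = -775029129/1399598870 ≈ -0.55375)
C(k) = 100 + k (C(k) = (k - 2) + 102 = (-2 + k) + 102 = 100 + k)
O/C(d(13) + J) = -775029129/(1399598870*(100 + (13 + 96))) = -775029129/(1399598870*(100 + 109)) = -775029129/1399598870/209 = -775029129/1399598870*1/209 = -775029129/292516163830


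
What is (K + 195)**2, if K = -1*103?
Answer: 8464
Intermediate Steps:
K = -103
(K + 195)**2 = (-103 + 195)**2 = 92**2 = 8464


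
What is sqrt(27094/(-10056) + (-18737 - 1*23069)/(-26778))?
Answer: I*sqrt(15849367143167)/3739994 ≈ 1.0645*I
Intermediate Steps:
sqrt(27094/(-10056) + (-18737 - 1*23069)/(-26778)) = sqrt(27094*(-1/10056) + (-18737 - 23069)*(-1/26778)) = sqrt(-13547/5028 - 41806*(-1/26778)) = sqrt(-13547/5028 + 20903/13389) = sqrt(-8475611/7479988) = I*sqrt(15849367143167)/3739994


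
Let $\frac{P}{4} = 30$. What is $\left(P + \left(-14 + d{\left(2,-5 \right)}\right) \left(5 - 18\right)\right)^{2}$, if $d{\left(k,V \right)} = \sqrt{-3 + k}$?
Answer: $91035 - 7852 i \approx 91035.0 - 7852.0 i$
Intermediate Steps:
$P = 120$ ($P = 4 \cdot 30 = 120$)
$\left(P + \left(-14 + d{\left(2,-5 \right)}\right) \left(5 - 18\right)\right)^{2} = \left(120 + \left(-14 + \sqrt{-3 + 2}\right) \left(5 - 18\right)\right)^{2} = \left(120 + \left(-14 + \sqrt{-1}\right) \left(-13\right)\right)^{2} = \left(120 + \left(-14 + i\right) \left(-13\right)\right)^{2} = \left(120 + \left(182 - 13 i\right)\right)^{2} = \left(302 - 13 i\right)^{2}$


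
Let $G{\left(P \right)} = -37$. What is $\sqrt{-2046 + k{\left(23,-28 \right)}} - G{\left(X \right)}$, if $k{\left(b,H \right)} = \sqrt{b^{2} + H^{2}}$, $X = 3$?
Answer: $37 + \sqrt{-2046 + \sqrt{1313}} \approx 37.0 + 44.83 i$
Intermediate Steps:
$k{\left(b,H \right)} = \sqrt{H^{2} + b^{2}}$
$\sqrt{-2046 + k{\left(23,-28 \right)}} - G{\left(X \right)} = \sqrt{-2046 + \sqrt{\left(-28\right)^{2} + 23^{2}}} - -37 = \sqrt{-2046 + \sqrt{784 + 529}} + 37 = \sqrt{-2046 + \sqrt{1313}} + 37 = 37 + \sqrt{-2046 + \sqrt{1313}}$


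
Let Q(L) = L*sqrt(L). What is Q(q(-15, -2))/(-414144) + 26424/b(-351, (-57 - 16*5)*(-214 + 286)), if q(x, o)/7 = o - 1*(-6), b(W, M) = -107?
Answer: -26424/107 - 7*sqrt(7)/51768 ≈ -246.95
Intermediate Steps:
q(x, o) = 42 + 7*o (q(x, o) = 7*(o - 1*(-6)) = 7*(o + 6) = 7*(6 + o) = 42 + 7*o)
Q(L) = L**(3/2)
Q(q(-15, -2))/(-414144) + 26424/b(-351, (-57 - 16*5)*(-214 + 286)) = (42 + 7*(-2))**(3/2)/(-414144) + 26424/(-107) = (42 - 14)**(3/2)*(-1/414144) + 26424*(-1/107) = 28**(3/2)*(-1/414144) - 26424/107 = (56*sqrt(7))*(-1/414144) - 26424/107 = -7*sqrt(7)/51768 - 26424/107 = -26424/107 - 7*sqrt(7)/51768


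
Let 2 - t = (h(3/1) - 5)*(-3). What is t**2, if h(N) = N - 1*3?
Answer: 169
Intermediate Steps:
h(N) = -3 + N (h(N) = N - 3 = -3 + N)
t = -13 (t = 2 - ((-3 + 3/1) - 5)*(-3) = 2 - ((-3 + 3*1) - 5)*(-3) = 2 - ((-3 + 3) - 5)*(-3) = 2 - (0 - 5)*(-3) = 2 - (-5)*(-3) = 2 - 1*15 = 2 - 15 = -13)
t**2 = (-13)**2 = 169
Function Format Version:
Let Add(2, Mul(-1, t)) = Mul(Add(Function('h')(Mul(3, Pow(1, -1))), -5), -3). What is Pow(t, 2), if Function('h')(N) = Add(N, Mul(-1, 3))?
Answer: 169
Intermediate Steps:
Function('h')(N) = Add(-3, N) (Function('h')(N) = Add(N, -3) = Add(-3, N))
t = -13 (t = Add(2, Mul(-1, Mul(Add(Add(-3, Mul(3, Pow(1, -1))), -5), -3))) = Add(2, Mul(-1, Mul(Add(Add(-3, Mul(3, 1)), -5), -3))) = Add(2, Mul(-1, Mul(Add(Add(-3, 3), -5), -3))) = Add(2, Mul(-1, Mul(Add(0, -5), -3))) = Add(2, Mul(-1, Mul(-5, -3))) = Add(2, Mul(-1, 15)) = Add(2, -15) = -13)
Pow(t, 2) = Pow(-13, 2) = 169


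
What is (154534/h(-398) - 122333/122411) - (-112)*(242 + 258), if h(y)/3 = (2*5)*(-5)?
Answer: 504658694288/9180825 ≈ 54969.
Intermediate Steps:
h(y) = -150 (h(y) = 3*((2*5)*(-5)) = 3*(10*(-5)) = 3*(-50) = -150)
(154534/h(-398) - 122333/122411) - (-112)*(242 + 258) = (154534/(-150) - 122333/122411) - (-112)*(242 + 258) = (154534*(-1/150) - 122333*1/122411) - (-112)*500 = (-77267/75 - 122333/122411) - 1*(-56000) = -9467505712/9180825 + 56000 = 504658694288/9180825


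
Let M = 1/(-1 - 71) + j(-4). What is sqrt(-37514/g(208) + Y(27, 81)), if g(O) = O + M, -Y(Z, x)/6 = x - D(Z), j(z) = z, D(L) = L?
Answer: 6*I*sqrt(3043307957)/14687 ≈ 22.537*I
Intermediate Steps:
Y(Z, x) = -6*x + 6*Z (Y(Z, x) = -6*(x - Z) = -6*x + 6*Z)
M = -289/72 (M = 1/(-1 - 71) - 4 = 1/(-72) - 4 = -1/72 - 4 = -289/72 ≈ -4.0139)
g(O) = -289/72 + O (g(O) = O - 289/72 = -289/72 + O)
sqrt(-37514/g(208) + Y(27, 81)) = sqrt(-37514/(-289/72 + 208) + (-6*81 + 6*27)) = sqrt(-37514/14687/72 + (-486 + 162)) = sqrt(-37514*72/14687 - 324) = sqrt(-2701008/14687 - 324) = sqrt(-7459596/14687) = 6*I*sqrt(3043307957)/14687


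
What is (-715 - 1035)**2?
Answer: 3062500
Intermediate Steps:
(-715 - 1035)**2 = (-1750)**2 = 3062500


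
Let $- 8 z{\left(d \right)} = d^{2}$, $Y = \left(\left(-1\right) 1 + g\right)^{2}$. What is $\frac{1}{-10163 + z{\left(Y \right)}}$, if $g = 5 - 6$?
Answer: $- \frac{1}{10165} \approx -9.8377 \cdot 10^{-5}$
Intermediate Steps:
$g = -1$ ($g = 5 - 6 = -1$)
$Y = 4$ ($Y = \left(\left(-1\right) 1 - 1\right)^{2} = \left(-1 - 1\right)^{2} = \left(-2\right)^{2} = 4$)
$z{\left(d \right)} = - \frac{d^{2}}{8}$
$\frac{1}{-10163 + z{\left(Y \right)}} = \frac{1}{-10163 - \frac{4^{2}}{8}} = \frac{1}{-10163 - 2} = \frac{1}{-10165} = - \frac{1}{10165}$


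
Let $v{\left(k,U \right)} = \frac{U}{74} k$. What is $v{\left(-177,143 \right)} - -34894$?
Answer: $\frac{2556845}{74} \approx 34552.0$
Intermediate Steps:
$v{\left(k,U \right)} = \frac{U k}{74}$ ($v{\left(k,U \right)} = U \frac{1}{74} k = \frac{U}{74} k = \frac{U k}{74}$)
$v{\left(-177,143 \right)} - -34894 = \frac{1}{74} \cdot 143 \left(-177\right) - -34894 = - \frac{25311}{74} + 34894 = \frac{2556845}{74}$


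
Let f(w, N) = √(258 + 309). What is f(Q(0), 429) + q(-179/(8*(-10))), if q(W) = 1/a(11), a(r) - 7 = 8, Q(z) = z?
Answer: 1/15 + 9*√7 ≈ 23.878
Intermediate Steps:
a(r) = 15 (a(r) = 7 + 8 = 15)
f(w, N) = 9*√7 (f(w, N) = √567 = 9*√7)
q(W) = 1/15
f(Q(0), 429) + q(-179/(8*(-10))) = 9*√7 + 1/15 = 1/15 + 9*√7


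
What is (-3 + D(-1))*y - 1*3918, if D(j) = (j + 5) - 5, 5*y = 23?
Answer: -19682/5 ≈ -3936.4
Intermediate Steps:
y = 23/5 (y = (⅕)*23 = 23/5 ≈ 4.6000)
D(j) = j (D(j) = (5 + j) - 5 = j)
(-3 + D(-1))*y - 1*3918 = (-3 - 1)*(23/5) - 1*3918 = -4*23/5 - 3918 = -92/5 - 3918 = -19682/5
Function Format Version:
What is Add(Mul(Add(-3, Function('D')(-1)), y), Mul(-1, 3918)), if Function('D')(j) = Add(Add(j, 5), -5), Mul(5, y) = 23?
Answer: Rational(-19682, 5) ≈ -3936.4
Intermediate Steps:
y = Rational(23, 5) (y = Mul(Rational(1, 5), 23) = Rational(23, 5) ≈ 4.6000)
Function('D')(j) = j (Function('D')(j) = Add(Add(5, j), -5) = j)
Add(Mul(Add(-3, Function('D')(-1)), y), Mul(-1, 3918)) = Add(Mul(Add(-3, -1), Rational(23, 5)), Mul(-1, 3918)) = Add(Mul(-4, Rational(23, 5)), -3918) = Add(Rational(-92, 5), -3918) = Rational(-19682, 5)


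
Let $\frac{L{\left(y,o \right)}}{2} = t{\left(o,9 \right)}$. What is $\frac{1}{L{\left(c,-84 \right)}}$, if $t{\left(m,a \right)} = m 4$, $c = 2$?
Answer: $- \frac{1}{672} \approx -0.0014881$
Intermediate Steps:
$t{\left(m,a \right)} = 4 m$
$L{\left(y,o \right)} = 8 o$ ($L{\left(y,o \right)} = 2 \cdot 4 o = 8 o$)
$\frac{1}{L{\left(c,-84 \right)}} = \frac{1}{8 \left(-84\right)} = \frac{1}{-672} = - \frac{1}{672}$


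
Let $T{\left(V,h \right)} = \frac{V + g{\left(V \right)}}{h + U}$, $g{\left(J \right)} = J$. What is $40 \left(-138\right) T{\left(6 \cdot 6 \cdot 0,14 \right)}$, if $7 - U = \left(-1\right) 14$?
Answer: $0$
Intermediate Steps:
$U = 21$ ($U = 7 - \left(-1\right) 14 = 7 - -14 = 7 + 14 = 21$)
$T{\left(V,h \right)} = \frac{2 V}{21 + h}$ ($T{\left(V,h \right)} = \frac{V + V}{h + 21} = \frac{2 V}{21 + h}$)
$40 \left(-138\right) T{\left(6 \cdot 6 \cdot 0,14 \right)} = 40 \left(-138\right) \frac{2 \cdot 6 \cdot 6 \cdot 0}{21 + 14} = - 5520 \frac{2 \cdot 36 \cdot 0}{35} = - 5520 \cdot 2 \cdot 0 \cdot \frac{1}{35} = \left(-5520\right) 0 = 0$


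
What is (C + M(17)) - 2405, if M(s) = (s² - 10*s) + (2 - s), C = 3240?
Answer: 939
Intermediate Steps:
M(s) = 2 + s² - 11*s
(C + M(17)) - 2405 = (3240 + (2 + 17² - 11*17)) - 2405 = (3240 + (2 + 289 - 187)) - 2405 = (3240 + 104) - 2405 = 3344 - 2405 = 939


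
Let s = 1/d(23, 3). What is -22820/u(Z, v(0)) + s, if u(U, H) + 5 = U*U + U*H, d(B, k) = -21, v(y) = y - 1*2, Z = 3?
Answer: 239609/21 ≈ 11410.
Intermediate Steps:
v(y) = -2 + y (v(y) = y - 2 = -2 + y)
u(U, H) = -5 + U**2 + H*U (u(U, H) = -5 + (U*U + U*H) = -5 + (U**2 + H*U) = -5 + U**2 + H*U)
s = -1/21 (s = 1/(-21) = -1/21 ≈ -0.047619)
-22820/u(Z, v(0)) + s = -22820/(-5 + 3**2 + (-2 + 0)*3) - 1/21 = -22820/(-5 + 9 - 2*3) - 1/21 = -22820/(-5 + 9 - 6) - 1/21 = -22820/(-2) - 1/21 = -22820*(-1)/2 - 1/21 = -326*(-35) - 1/21 = 11410 - 1/21 = 239609/21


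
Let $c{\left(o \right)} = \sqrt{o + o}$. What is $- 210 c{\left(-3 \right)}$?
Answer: $- 210 i \sqrt{6} \approx - 514.39 i$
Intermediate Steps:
$c{\left(o \right)} = \sqrt{2} \sqrt{o}$ ($c{\left(o \right)} = \sqrt{2 o} = \sqrt{2} \sqrt{o}$)
$- 210 c{\left(-3 \right)} = - 210 \sqrt{2} \sqrt{-3} = - 210 \sqrt{2} i \sqrt{3} = - 210 i \sqrt{6}$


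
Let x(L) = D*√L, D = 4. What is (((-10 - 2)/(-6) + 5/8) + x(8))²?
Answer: 8633/64 + 42*√2 ≈ 194.29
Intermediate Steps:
x(L) = 4*√L
(((-10 - 2)/(-6) + 5/8) + x(8))² = (((-10 - 2)/(-6) + 5/8) + 4*√8)² = ((-12*(-⅙) + 5*(⅛)) + 4*(2*√2))² = ((2 + 5/8) + 8*√2)² = (21/8 + 8*√2)²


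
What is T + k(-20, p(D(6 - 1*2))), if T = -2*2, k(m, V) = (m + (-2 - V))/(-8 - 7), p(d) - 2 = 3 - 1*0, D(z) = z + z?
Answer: -11/5 ≈ -2.2000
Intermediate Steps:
D(z) = 2*z
p(d) = 5 (p(d) = 2 + (3 - 1*0) = 2 + (3 + 0) = 2 + 3 = 5)
k(m, V) = 2/15 - m/15 + V/15 (k(m, V) = (-2 + m - V)/(-15) = (-2 + m - V)*(-1/15) = 2/15 - m/15 + V/15)
T = -4
T + k(-20, p(D(6 - 1*2))) = -4 + (2/15 - 1/15*(-20) + (1/15)*5) = -4 + (2/15 + 4/3 + ⅓) = -4 + 9/5 = -11/5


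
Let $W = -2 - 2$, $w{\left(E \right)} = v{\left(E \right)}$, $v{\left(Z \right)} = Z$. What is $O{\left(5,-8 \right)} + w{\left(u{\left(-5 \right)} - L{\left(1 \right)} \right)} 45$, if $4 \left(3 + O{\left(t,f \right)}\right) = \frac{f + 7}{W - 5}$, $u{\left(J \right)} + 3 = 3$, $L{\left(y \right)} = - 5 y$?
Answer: $\frac{7993}{36} \approx 222.03$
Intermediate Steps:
$u{\left(J \right)} = 0$ ($u{\left(J \right)} = -3 + 3 = 0$)
$w{\left(E \right)} = E$
$W = -4$
$O{\left(t,f \right)} = - \frac{115}{36} - \frac{f}{36}$ ($O{\left(t,f \right)} = -3 + \frac{\left(f + 7\right) \frac{1}{-4 - 5}}{4} = -3 + \frac{\left(7 + f\right) \frac{1}{-9}}{4} = -3 + \frac{\left(7 + f\right) \left(- \frac{1}{9}\right)}{4} = -3 + \frac{- \frac{7}{9} - \frac{f}{9}}{4} = -3 - \left(\frac{7}{36} + \frac{f}{36}\right) = - \frac{115}{36} - \frac{f}{36}$)
$O{\left(5,-8 \right)} + w{\left(u{\left(-5 \right)} - L{\left(1 \right)} \right)} 45 = \left(- \frac{115}{36} - - \frac{2}{9}\right) + \left(0 - \left(-5\right) 1\right) 45 = \left(- \frac{115}{36} + \frac{2}{9}\right) + \left(0 - -5\right) 45 = - \frac{107}{36} + \left(0 + 5\right) 45 = - \frac{107}{36} + 5 \cdot 45 = - \frac{107}{36} + 225 = \frac{7993}{36}$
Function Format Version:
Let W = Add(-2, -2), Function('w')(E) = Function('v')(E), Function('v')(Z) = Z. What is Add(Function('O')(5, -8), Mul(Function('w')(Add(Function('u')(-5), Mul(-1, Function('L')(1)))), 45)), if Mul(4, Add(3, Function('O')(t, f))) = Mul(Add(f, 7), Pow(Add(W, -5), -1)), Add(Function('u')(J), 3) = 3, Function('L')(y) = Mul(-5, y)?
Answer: Rational(7993, 36) ≈ 222.03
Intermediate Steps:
Function('u')(J) = 0 (Function('u')(J) = Add(-3, 3) = 0)
Function('w')(E) = E
W = -4
Function('O')(t, f) = Add(Rational(-115, 36), Mul(Rational(-1, 36), f)) (Function('O')(t, f) = Add(-3, Mul(Rational(1, 4), Mul(Add(f, 7), Pow(Add(-4, -5), -1)))) = Add(-3, Mul(Rational(1, 4), Mul(Add(7, f), Pow(-9, -1)))) = Add(-3, Mul(Rational(1, 4), Mul(Add(7, f), Rational(-1, 9)))) = Add(-3, Mul(Rational(1, 4), Add(Rational(-7, 9), Mul(Rational(-1, 9), f)))) = Add(-3, Add(Rational(-7, 36), Mul(Rational(-1, 36), f))) = Add(Rational(-115, 36), Mul(Rational(-1, 36), f)))
Add(Function('O')(5, -8), Mul(Function('w')(Add(Function('u')(-5), Mul(-1, Function('L')(1)))), 45)) = Add(Add(Rational(-115, 36), Mul(Rational(-1, 36), -8)), Mul(Add(0, Mul(-1, Mul(-5, 1))), 45)) = Add(Add(Rational(-115, 36), Rational(2, 9)), Mul(Add(0, Mul(-1, -5)), 45)) = Add(Rational(-107, 36), Mul(Add(0, 5), 45)) = Add(Rational(-107, 36), Mul(5, 45)) = Add(Rational(-107, 36), 225) = Rational(7993, 36)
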